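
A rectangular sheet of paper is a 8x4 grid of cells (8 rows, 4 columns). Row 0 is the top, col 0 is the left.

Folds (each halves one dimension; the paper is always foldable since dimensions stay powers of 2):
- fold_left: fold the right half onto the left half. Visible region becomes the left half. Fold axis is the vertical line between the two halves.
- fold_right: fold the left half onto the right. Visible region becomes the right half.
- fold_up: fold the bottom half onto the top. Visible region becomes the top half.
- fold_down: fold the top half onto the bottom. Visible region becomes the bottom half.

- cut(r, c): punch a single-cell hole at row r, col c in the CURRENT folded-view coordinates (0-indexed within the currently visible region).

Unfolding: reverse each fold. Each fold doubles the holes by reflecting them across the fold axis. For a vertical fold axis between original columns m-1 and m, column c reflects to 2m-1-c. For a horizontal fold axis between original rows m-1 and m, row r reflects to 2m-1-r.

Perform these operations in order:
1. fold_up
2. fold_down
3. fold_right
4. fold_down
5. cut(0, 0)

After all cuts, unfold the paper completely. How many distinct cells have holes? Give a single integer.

Op 1 fold_up: fold axis h@4; visible region now rows[0,4) x cols[0,4) = 4x4
Op 2 fold_down: fold axis h@2; visible region now rows[2,4) x cols[0,4) = 2x4
Op 3 fold_right: fold axis v@2; visible region now rows[2,4) x cols[2,4) = 2x2
Op 4 fold_down: fold axis h@3; visible region now rows[3,4) x cols[2,4) = 1x2
Op 5 cut(0, 0): punch at orig (3,2); cuts so far [(3, 2)]; region rows[3,4) x cols[2,4) = 1x2
Unfold 1 (reflect across h@3): 2 holes -> [(2, 2), (3, 2)]
Unfold 2 (reflect across v@2): 4 holes -> [(2, 1), (2, 2), (3, 1), (3, 2)]
Unfold 3 (reflect across h@2): 8 holes -> [(0, 1), (0, 2), (1, 1), (1, 2), (2, 1), (2, 2), (3, 1), (3, 2)]
Unfold 4 (reflect across h@4): 16 holes -> [(0, 1), (0, 2), (1, 1), (1, 2), (2, 1), (2, 2), (3, 1), (3, 2), (4, 1), (4, 2), (5, 1), (5, 2), (6, 1), (6, 2), (7, 1), (7, 2)]

Answer: 16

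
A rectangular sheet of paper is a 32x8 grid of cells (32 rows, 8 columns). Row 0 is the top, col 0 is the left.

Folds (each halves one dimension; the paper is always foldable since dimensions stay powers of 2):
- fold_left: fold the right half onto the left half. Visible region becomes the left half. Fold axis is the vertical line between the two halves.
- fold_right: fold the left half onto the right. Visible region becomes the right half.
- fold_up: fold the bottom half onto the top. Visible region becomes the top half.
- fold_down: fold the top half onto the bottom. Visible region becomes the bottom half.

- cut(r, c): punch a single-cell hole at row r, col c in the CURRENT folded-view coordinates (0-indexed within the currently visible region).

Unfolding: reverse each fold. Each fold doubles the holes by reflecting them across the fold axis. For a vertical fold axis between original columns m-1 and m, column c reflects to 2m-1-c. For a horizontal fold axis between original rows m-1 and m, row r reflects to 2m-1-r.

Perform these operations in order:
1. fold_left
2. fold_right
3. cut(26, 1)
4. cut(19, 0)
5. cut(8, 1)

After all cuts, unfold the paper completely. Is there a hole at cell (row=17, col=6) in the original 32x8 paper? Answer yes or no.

Answer: no

Derivation:
Op 1 fold_left: fold axis v@4; visible region now rows[0,32) x cols[0,4) = 32x4
Op 2 fold_right: fold axis v@2; visible region now rows[0,32) x cols[2,4) = 32x2
Op 3 cut(26, 1): punch at orig (26,3); cuts so far [(26, 3)]; region rows[0,32) x cols[2,4) = 32x2
Op 4 cut(19, 0): punch at orig (19,2); cuts so far [(19, 2), (26, 3)]; region rows[0,32) x cols[2,4) = 32x2
Op 5 cut(8, 1): punch at orig (8,3); cuts so far [(8, 3), (19, 2), (26, 3)]; region rows[0,32) x cols[2,4) = 32x2
Unfold 1 (reflect across v@2): 6 holes -> [(8, 0), (8, 3), (19, 1), (19, 2), (26, 0), (26, 3)]
Unfold 2 (reflect across v@4): 12 holes -> [(8, 0), (8, 3), (8, 4), (8, 7), (19, 1), (19, 2), (19, 5), (19, 6), (26, 0), (26, 3), (26, 4), (26, 7)]
Holes: [(8, 0), (8, 3), (8, 4), (8, 7), (19, 1), (19, 2), (19, 5), (19, 6), (26, 0), (26, 3), (26, 4), (26, 7)]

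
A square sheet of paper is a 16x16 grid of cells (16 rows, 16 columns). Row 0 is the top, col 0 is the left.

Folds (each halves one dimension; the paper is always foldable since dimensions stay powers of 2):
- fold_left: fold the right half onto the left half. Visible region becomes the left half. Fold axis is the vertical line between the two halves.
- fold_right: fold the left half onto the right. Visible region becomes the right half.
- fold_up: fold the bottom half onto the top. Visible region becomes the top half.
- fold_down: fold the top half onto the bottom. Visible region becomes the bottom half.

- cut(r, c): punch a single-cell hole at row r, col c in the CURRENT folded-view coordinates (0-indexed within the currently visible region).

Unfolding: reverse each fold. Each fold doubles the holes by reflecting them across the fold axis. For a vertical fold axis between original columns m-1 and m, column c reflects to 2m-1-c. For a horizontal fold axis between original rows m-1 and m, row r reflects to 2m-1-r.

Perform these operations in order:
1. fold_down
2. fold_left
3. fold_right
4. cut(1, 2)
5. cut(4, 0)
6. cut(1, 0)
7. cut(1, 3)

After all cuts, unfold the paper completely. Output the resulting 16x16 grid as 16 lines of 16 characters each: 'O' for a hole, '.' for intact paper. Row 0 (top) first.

Op 1 fold_down: fold axis h@8; visible region now rows[8,16) x cols[0,16) = 8x16
Op 2 fold_left: fold axis v@8; visible region now rows[8,16) x cols[0,8) = 8x8
Op 3 fold_right: fold axis v@4; visible region now rows[8,16) x cols[4,8) = 8x4
Op 4 cut(1, 2): punch at orig (9,6); cuts so far [(9, 6)]; region rows[8,16) x cols[4,8) = 8x4
Op 5 cut(4, 0): punch at orig (12,4); cuts so far [(9, 6), (12, 4)]; region rows[8,16) x cols[4,8) = 8x4
Op 6 cut(1, 0): punch at orig (9,4); cuts so far [(9, 4), (9, 6), (12, 4)]; region rows[8,16) x cols[4,8) = 8x4
Op 7 cut(1, 3): punch at orig (9,7); cuts so far [(9, 4), (9, 6), (9, 7), (12, 4)]; region rows[8,16) x cols[4,8) = 8x4
Unfold 1 (reflect across v@4): 8 holes -> [(9, 0), (9, 1), (9, 3), (9, 4), (9, 6), (9, 7), (12, 3), (12, 4)]
Unfold 2 (reflect across v@8): 16 holes -> [(9, 0), (9, 1), (9, 3), (9, 4), (9, 6), (9, 7), (9, 8), (9, 9), (9, 11), (9, 12), (9, 14), (9, 15), (12, 3), (12, 4), (12, 11), (12, 12)]
Unfold 3 (reflect across h@8): 32 holes -> [(3, 3), (3, 4), (3, 11), (3, 12), (6, 0), (6, 1), (6, 3), (6, 4), (6, 6), (6, 7), (6, 8), (6, 9), (6, 11), (6, 12), (6, 14), (6, 15), (9, 0), (9, 1), (9, 3), (9, 4), (9, 6), (9, 7), (9, 8), (9, 9), (9, 11), (9, 12), (9, 14), (9, 15), (12, 3), (12, 4), (12, 11), (12, 12)]

Answer: ................
................
................
...OO......OO...
................
................
OO.OO.OOOO.OO.OO
................
................
OO.OO.OOOO.OO.OO
................
................
...OO......OO...
................
................
................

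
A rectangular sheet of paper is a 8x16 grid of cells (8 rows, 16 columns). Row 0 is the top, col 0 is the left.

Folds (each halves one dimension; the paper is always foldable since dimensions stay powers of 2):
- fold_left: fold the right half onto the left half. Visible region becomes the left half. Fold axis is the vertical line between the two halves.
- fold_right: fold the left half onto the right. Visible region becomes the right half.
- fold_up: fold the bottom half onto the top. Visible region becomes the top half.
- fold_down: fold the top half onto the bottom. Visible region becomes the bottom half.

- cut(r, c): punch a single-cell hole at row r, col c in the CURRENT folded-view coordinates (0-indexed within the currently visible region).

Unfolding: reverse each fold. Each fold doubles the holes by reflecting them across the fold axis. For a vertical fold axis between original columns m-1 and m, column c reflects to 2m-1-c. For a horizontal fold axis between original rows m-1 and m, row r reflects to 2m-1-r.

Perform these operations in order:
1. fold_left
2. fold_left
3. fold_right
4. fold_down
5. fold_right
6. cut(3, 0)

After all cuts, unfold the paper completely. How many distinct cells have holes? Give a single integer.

Answer: 32

Derivation:
Op 1 fold_left: fold axis v@8; visible region now rows[0,8) x cols[0,8) = 8x8
Op 2 fold_left: fold axis v@4; visible region now rows[0,8) x cols[0,4) = 8x4
Op 3 fold_right: fold axis v@2; visible region now rows[0,8) x cols[2,4) = 8x2
Op 4 fold_down: fold axis h@4; visible region now rows[4,8) x cols[2,4) = 4x2
Op 5 fold_right: fold axis v@3; visible region now rows[4,8) x cols[3,4) = 4x1
Op 6 cut(3, 0): punch at orig (7,3); cuts so far [(7, 3)]; region rows[4,8) x cols[3,4) = 4x1
Unfold 1 (reflect across v@3): 2 holes -> [(7, 2), (7, 3)]
Unfold 2 (reflect across h@4): 4 holes -> [(0, 2), (0, 3), (7, 2), (7, 3)]
Unfold 3 (reflect across v@2): 8 holes -> [(0, 0), (0, 1), (0, 2), (0, 3), (7, 0), (7, 1), (7, 2), (7, 3)]
Unfold 4 (reflect across v@4): 16 holes -> [(0, 0), (0, 1), (0, 2), (0, 3), (0, 4), (0, 5), (0, 6), (0, 7), (7, 0), (7, 1), (7, 2), (7, 3), (7, 4), (7, 5), (7, 6), (7, 7)]
Unfold 5 (reflect across v@8): 32 holes -> [(0, 0), (0, 1), (0, 2), (0, 3), (0, 4), (0, 5), (0, 6), (0, 7), (0, 8), (0, 9), (0, 10), (0, 11), (0, 12), (0, 13), (0, 14), (0, 15), (7, 0), (7, 1), (7, 2), (7, 3), (7, 4), (7, 5), (7, 6), (7, 7), (7, 8), (7, 9), (7, 10), (7, 11), (7, 12), (7, 13), (7, 14), (7, 15)]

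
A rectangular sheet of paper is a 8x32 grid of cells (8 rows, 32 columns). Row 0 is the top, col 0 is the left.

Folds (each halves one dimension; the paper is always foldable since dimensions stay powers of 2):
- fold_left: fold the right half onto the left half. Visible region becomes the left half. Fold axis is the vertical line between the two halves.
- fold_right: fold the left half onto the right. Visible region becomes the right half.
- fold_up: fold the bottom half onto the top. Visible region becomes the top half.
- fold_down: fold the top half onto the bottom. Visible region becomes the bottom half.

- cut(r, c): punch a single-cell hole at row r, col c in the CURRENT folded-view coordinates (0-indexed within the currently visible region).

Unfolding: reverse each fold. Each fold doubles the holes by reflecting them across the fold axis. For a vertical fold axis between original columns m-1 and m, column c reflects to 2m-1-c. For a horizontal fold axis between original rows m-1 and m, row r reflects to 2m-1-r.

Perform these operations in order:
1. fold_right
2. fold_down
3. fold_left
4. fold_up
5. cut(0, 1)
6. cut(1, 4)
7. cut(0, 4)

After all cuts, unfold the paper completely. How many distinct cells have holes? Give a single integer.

Op 1 fold_right: fold axis v@16; visible region now rows[0,8) x cols[16,32) = 8x16
Op 2 fold_down: fold axis h@4; visible region now rows[4,8) x cols[16,32) = 4x16
Op 3 fold_left: fold axis v@24; visible region now rows[4,8) x cols[16,24) = 4x8
Op 4 fold_up: fold axis h@6; visible region now rows[4,6) x cols[16,24) = 2x8
Op 5 cut(0, 1): punch at orig (4,17); cuts so far [(4, 17)]; region rows[4,6) x cols[16,24) = 2x8
Op 6 cut(1, 4): punch at orig (5,20); cuts so far [(4, 17), (5, 20)]; region rows[4,6) x cols[16,24) = 2x8
Op 7 cut(0, 4): punch at orig (4,20); cuts so far [(4, 17), (4, 20), (5, 20)]; region rows[4,6) x cols[16,24) = 2x8
Unfold 1 (reflect across h@6): 6 holes -> [(4, 17), (4, 20), (5, 20), (6, 20), (7, 17), (7, 20)]
Unfold 2 (reflect across v@24): 12 holes -> [(4, 17), (4, 20), (4, 27), (4, 30), (5, 20), (5, 27), (6, 20), (6, 27), (7, 17), (7, 20), (7, 27), (7, 30)]
Unfold 3 (reflect across h@4): 24 holes -> [(0, 17), (0, 20), (0, 27), (0, 30), (1, 20), (1, 27), (2, 20), (2, 27), (3, 17), (3, 20), (3, 27), (3, 30), (4, 17), (4, 20), (4, 27), (4, 30), (5, 20), (5, 27), (6, 20), (6, 27), (7, 17), (7, 20), (7, 27), (7, 30)]
Unfold 4 (reflect across v@16): 48 holes -> [(0, 1), (0, 4), (0, 11), (0, 14), (0, 17), (0, 20), (0, 27), (0, 30), (1, 4), (1, 11), (1, 20), (1, 27), (2, 4), (2, 11), (2, 20), (2, 27), (3, 1), (3, 4), (3, 11), (3, 14), (3, 17), (3, 20), (3, 27), (3, 30), (4, 1), (4, 4), (4, 11), (4, 14), (4, 17), (4, 20), (4, 27), (4, 30), (5, 4), (5, 11), (5, 20), (5, 27), (6, 4), (6, 11), (6, 20), (6, 27), (7, 1), (7, 4), (7, 11), (7, 14), (7, 17), (7, 20), (7, 27), (7, 30)]

Answer: 48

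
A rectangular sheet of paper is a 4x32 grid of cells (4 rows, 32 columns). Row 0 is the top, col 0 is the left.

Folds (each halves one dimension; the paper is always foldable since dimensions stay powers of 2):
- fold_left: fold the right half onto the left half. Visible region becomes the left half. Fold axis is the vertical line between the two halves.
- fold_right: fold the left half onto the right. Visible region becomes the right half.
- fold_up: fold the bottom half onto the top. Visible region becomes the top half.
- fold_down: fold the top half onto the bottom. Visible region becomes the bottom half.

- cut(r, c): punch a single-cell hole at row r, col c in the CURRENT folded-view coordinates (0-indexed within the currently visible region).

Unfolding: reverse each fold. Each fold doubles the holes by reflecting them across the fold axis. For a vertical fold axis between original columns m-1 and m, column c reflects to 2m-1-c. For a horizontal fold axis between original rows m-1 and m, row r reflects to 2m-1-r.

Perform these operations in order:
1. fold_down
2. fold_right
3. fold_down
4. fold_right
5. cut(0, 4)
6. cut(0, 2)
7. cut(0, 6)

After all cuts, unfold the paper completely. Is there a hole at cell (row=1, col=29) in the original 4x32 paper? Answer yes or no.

Op 1 fold_down: fold axis h@2; visible region now rows[2,4) x cols[0,32) = 2x32
Op 2 fold_right: fold axis v@16; visible region now rows[2,4) x cols[16,32) = 2x16
Op 3 fold_down: fold axis h@3; visible region now rows[3,4) x cols[16,32) = 1x16
Op 4 fold_right: fold axis v@24; visible region now rows[3,4) x cols[24,32) = 1x8
Op 5 cut(0, 4): punch at orig (3,28); cuts so far [(3, 28)]; region rows[3,4) x cols[24,32) = 1x8
Op 6 cut(0, 2): punch at orig (3,26); cuts so far [(3, 26), (3, 28)]; region rows[3,4) x cols[24,32) = 1x8
Op 7 cut(0, 6): punch at orig (3,30); cuts so far [(3, 26), (3, 28), (3, 30)]; region rows[3,4) x cols[24,32) = 1x8
Unfold 1 (reflect across v@24): 6 holes -> [(3, 17), (3, 19), (3, 21), (3, 26), (3, 28), (3, 30)]
Unfold 2 (reflect across h@3): 12 holes -> [(2, 17), (2, 19), (2, 21), (2, 26), (2, 28), (2, 30), (3, 17), (3, 19), (3, 21), (3, 26), (3, 28), (3, 30)]
Unfold 3 (reflect across v@16): 24 holes -> [(2, 1), (2, 3), (2, 5), (2, 10), (2, 12), (2, 14), (2, 17), (2, 19), (2, 21), (2, 26), (2, 28), (2, 30), (3, 1), (3, 3), (3, 5), (3, 10), (3, 12), (3, 14), (3, 17), (3, 19), (3, 21), (3, 26), (3, 28), (3, 30)]
Unfold 4 (reflect across h@2): 48 holes -> [(0, 1), (0, 3), (0, 5), (0, 10), (0, 12), (0, 14), (0, 17), (0, 19), (0, 21), (0, 26), (0, 28), (0, 30), (1, 1), (1, 3), (1, 5), (1, 10), (1, 12), (1, 14), (1, 17), (1, 19), (1, 21), (1, 26), (1, 28), (1, 30), (2, 1), (2, 3), (2, 5), (2, 10), (2, 12), (2, 14), (2, 17), (2, 19), (2, 21), (2, 26), (2, 28), (2, 30), (3, 1), (3, 3), (3, 5), (3, 10), (3, 12), (3, 14), (3, 17), (3, 19), (3, 21), (3, 26), (3, 28), (3, 30)]
Holes: [(0, 1), (0, 3), (0, 5), (0, 10), (0, 12), (0, 14), (0, 17), (0, 19), (0, 21), (0, 26), (0, 28), (0, 30), (1, 1), (1, 3), (1, 5), (1, 10), (1, 12), (1, 14), (1, 17), (1, 19), (1, 21), (1, 26), (1, 28), (1, 30), (2, 1), (2, 3), (2, 5), (2, 10), (2, 12), (2, 14), (2, 17), (2, 19), (2, 21), (2, 26), (2, 28), (2, 30), (3, 1), (3, 3), (3, 5), (3, 10), (3, 12), (3, 14), (3, 17), (3, 19), (3, 21), (3, 26), (3, 28), (3, 30)]

Answer: no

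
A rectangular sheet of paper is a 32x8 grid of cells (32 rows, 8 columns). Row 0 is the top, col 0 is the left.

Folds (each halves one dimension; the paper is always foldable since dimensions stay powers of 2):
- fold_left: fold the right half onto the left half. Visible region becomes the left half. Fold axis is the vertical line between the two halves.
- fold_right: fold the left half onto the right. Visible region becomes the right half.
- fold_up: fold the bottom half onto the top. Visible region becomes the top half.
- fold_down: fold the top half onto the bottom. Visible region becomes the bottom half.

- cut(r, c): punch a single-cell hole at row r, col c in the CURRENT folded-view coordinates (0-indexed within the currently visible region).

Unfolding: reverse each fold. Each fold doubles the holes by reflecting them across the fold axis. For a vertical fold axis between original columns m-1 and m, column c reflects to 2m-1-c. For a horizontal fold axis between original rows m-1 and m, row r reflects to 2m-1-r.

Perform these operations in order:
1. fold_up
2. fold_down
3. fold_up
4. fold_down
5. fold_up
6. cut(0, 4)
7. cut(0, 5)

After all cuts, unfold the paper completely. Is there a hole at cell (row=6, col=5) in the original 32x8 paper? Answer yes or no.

Answer: yes

Derivation:
Op 1 fold_up: fold axis h@16; visible region now rows[0,16) x cols[0,8) = 16x8
Op 2 fold_down: fold axis h@8; visible region now rows[8,16) x cols[0,8) = 8x8
Op 3 fold_up: fold axis h@12; visible region now rows[8,12) x cols[0,8) = 4x8
Op 4 fold_down: fold axis h@10; visible region now rows[10,12) x cols[0,8) = 2x8
Op 5 fold_up: fold axis h@11; visible region now rows[10,11) x cols[0,8) = 1x8
Op 6 cut(0, 4): punch at orig (10,4); cuts so far [(10, 4)]; region rows[10,11) x cols[0,8) = 1x8
Op 7 cut(0, 5): punch at orig (10,5); cuts so far [(10, 4), (10, 5)]; region rows[10,11) x cols[0,8) = 1x8
Unfold 1 (reflect across h@11): 4 holes -> [(10, 4), (10, 5), (11, 4), (11, 5)]
Unfold 2 (reflect across h@10): 8 holes -> [(8, 4), (8, 5), (9, 4), (9, 5), (10, 4), (10, 5), (11, 4), (11, 5)]
Unfold 3 (reflect across h@12): 16 holes -> [(8, 4), (8, 5), (9, 4), (9, 5), (10, 4), (10, 5), (11, 4), (11, 5), (12, 4), (12, 5), (13, 4), (13, 5), (14, 4), (14, 5), (15, 4), (15, 5)]
Unfold 4 (reflect across h@8): 32 holes -> [(0, 4), (0, 5), (1, 4), (1, 5), (2, 4), (2, 5), (3, 4), (3, 5), (4, 4), (4, 5), (5, 4), (5, 5), (6, 4), (6, 5), (7, 4), (7, 5), (8, 4), (8, 5), (9, 4), (9, 5), (10, 4), (10, 5), (11, 4), (11, 5), (12, 4), (12, 5), (13, 4), (13, 5), (14, 4), (14, 5), (15, 4), (15, 5)]
Unfold 5 (reflect across h@16): 64 holes -> [(0, 4), (0, 5), (1, 4), (1, 5), (2, 4), (2, 5), (3, 4), (3, 5), (4, 4), (4, 5), (5, 4), (5, 5), (6, 4), (6, 5), (7, 4), (7, 5), (8, 4), (8, 5), (9, 4), (9, 5), (10, 4), (10, 5), (11, 4), (11, 5), (12, 4), (12, 5), (13, 4), (13, 5), (14, 4), (14, 5), (15, 4), (15, 5), (16, 4), (16, 5), (17, 4), (17, 5), (18, 4), (18, 5), (19, 4), (19, 5), (20, 4), (20, 5), (21, 4), (21, 5), (22, 4), (22, 5), (23, 4), (23, 5), (24, 4), (24, 5), (25, 4), (25, 5), (26, 4), (26, 5), (27, 4), (27, 5), (28, 4), (28, 5), (29, 4), (29, 5), (30, 4), (30, 5), (31, 4), (31, 5)]
Holes: [(0, 4), (0, 5), (1, 4), (1, 5), (2, 4), (2, 5), (3, 4), (3, 5), (4, 4), (4, 5), (5, 4), (5, 5), (6, 4), (6, 5), (7, 4), (7, 5), (8, 4), (8, 5), (9, 4), (9, 5), (10, 4), (10, 5), (11, 4), (11, 5), (12, 4), (12, 5), (13, 4), (13, 5), (14, 4), (14, 5), (15, 4), (15, 5), (16, 4), (16, 5), (17, 4), (17, 5), (18, 4), (18, 5), (19, 4), (19, 5), (20, 4), (20, 5), (21, 4), (21, 5), (22, 4), (22, 5), (23, 4), (23, 5), (24, 4), (24, 5), (25, 4), (25, 5), (26, 4), (26, 5), (27, 4), (27, 5), (28, 4), (28, 5), (29, 4), (29, 5), (30, 4), (30, 5), (31, 4), (31, 5)]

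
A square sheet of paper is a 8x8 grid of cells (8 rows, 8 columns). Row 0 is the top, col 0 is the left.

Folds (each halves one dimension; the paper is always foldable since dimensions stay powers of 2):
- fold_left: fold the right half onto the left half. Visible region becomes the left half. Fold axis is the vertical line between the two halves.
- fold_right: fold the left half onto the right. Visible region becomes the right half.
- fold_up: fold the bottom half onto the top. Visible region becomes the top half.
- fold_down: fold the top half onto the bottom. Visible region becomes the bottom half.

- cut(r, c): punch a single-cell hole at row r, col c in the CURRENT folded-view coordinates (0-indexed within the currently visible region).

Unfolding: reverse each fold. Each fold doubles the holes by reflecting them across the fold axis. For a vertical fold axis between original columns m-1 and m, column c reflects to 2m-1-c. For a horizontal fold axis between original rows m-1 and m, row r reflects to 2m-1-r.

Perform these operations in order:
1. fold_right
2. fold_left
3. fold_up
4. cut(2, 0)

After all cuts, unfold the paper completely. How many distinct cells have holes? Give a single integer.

Op 1 fold_right: fold axis v@4; visible region now rows[0,8) x cols[4,8) = 8x4
Op 2 fold_left: fold axis v@6; visible region now rows[0,8) x cols[4,6) = 8x2
Op 3 fold_up: fold axis h@4; visible region now rows[0,4) x cols[4,6) = 4x2
Op 4 cut(2, 0): punch at orig (2,4); cuts so far [(2, 4)]; region rows[0,4) x cols[4,6) = 4x2
Unfold 1 (reflect across h@4): 2 holes -> [(2, 4), (5, 4)]
Unfold 2 (reflect across v@6): 4 holes -> [(2, 4), (2, 7), (5, 4), (5, 7)]
Unfold 3 (reflect across v@4): 8 holes -> [(2, 0), (2, 3), (2, 4), (2, 7), (5, 0), (5, 3), (5, 4), (5, 7)]

Answer: 8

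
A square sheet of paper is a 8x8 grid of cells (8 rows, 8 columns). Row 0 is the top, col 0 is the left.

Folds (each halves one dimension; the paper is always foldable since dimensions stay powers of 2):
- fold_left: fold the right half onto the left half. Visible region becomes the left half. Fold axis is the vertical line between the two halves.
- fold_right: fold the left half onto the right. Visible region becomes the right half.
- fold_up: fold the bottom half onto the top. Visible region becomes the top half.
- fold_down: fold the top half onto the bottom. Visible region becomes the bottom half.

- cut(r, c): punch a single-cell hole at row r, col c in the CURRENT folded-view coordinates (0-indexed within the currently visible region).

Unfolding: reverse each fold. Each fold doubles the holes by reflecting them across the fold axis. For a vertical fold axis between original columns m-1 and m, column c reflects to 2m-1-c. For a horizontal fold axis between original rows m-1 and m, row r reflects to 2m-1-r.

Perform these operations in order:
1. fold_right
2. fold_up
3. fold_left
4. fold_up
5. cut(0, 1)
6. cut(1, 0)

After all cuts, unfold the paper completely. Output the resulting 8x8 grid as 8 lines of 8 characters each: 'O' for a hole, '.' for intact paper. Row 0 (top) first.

Answer: .OO..OO.
O..OO..O
O..OO..O
.OO..OO.
.OO..OO.
O..OO..O
O..OO..O
.OO..OO.

Derivation:
Op 1 fold_right: fold axis v@4; visible region now rows[0,8) x cols[4,8) = 8x4
Op 2 fold_up: fold axis h@4; visible region now rows[0,4) x cols[4,8) = 4x4
Op 3 fold_left: fold axis v@6; visible region now rows[0,4) x cols[4,6) = 4x2
Op 4 fold_up: fold axis h@2; visible region now rows[0,2) x cols[4,6) = 2x2
Op 5 cut(0, 1): punch at orig (0,5); cuts so far [(0, 5)]; region rows[0,2) x cols[4,6) = 2x2
Op 6 cut(1, 0): punch at orig (1,4); cuts so far [(0, 5), (1, 4)]; region rows[0,2) x cols[4,6) = 2x2
Unfold 1 (reflect across h@2): 4 holes -> [(0, 5), (1, 4), (2, 4), (3, 5)]
Unfold 2 (reflect across v@6): 8 holes -> [(0, 5), (0, 6), (1, 4), (1, 7), (2, 4), (2, 7), (3, 5), (3, 6)]
Unfold 3 (reflect across h@4): 16 holes -> [(0, 5), (0, 6), (1, 4), (1, 7), (2, 4), (2, 7), (3, 5), (3, 6), (4, 5), (4, 6), (5, 4), (5, 7), (6, 4), (6, 7), (7, 5), (7, 6)]
Unfold 4 (reflect across v@4): 32 holes -> [(0, 1), (0, 2), (0, 5), (0, 6), (1, 0), (1, 3), (1, 4), (1, 7), (2, 0), (2, 3), (2, 4), (2, 7), (3, 1), (3, 2), (3, 5), (3, 6), (4, 1), (4, 2), (4, 5), (4, 6), (5, 0), (5, 3), (5, 4), (5, 7), (6, 0), (6, 3), (6, 4), (6, 7), (7, 1), (7, 2), (7, 5), (7, 6)]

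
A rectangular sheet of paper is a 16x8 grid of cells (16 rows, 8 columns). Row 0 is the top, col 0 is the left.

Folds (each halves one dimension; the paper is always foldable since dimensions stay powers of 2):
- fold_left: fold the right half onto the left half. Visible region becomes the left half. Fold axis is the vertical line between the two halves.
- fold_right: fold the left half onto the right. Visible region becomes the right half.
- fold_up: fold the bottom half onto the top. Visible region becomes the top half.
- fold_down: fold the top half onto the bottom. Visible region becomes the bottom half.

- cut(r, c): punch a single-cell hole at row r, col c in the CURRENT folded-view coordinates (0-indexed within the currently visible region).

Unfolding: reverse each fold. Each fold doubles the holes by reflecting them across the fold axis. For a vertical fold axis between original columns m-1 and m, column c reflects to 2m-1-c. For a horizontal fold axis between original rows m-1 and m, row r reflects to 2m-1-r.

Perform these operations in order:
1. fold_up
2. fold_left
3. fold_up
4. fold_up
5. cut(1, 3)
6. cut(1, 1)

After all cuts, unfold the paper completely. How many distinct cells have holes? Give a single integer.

Answer: 32

Derivation:
Op 1 fold_up: fold axis h@8; visible region now rows[0,8) x cols[0,8) = 8x8
Op 2 fold_left: fold axis v@4; visible region now rows[0,8) x cols[0,4) = 8x4
Op 3 fold_up: fold axis h@4; visible region now rows[0,4) x cols[0,4) = 4x4
Op 4 fold_up: fold axis h@2; visible region now rows[0,2) x cols[0,4) = 2x4
Op 5 cut(1, 3): punch at orig (1,3); cuts so far [(1, 3)]; region rows[0,2) x cols[0,4) = 2x4
Op 6 cut(1, 1): punch at orig (1,1); cuts so far [(1, 1), (1, 3)]; region rows[0,2) x cols[0,4) = 2x4
Unfold 1 (reflect across h@2): 4 holes -> [(1, 1), (1, 3), (2, 1), (2, 3)]
Unfold 2 (reflect across h@4): 8 holes -> [(1, 1), (1, 3), (2, 1), (2, 3), (5, 1), (5, 3), (6, 1), (6, 3)]
Unfold 3 (reflect across v@4): 16 holes -> [(1, 1), (1, 3), (1, 4), (1, 6), (2, 1), (2, 3), (2, 4), (2, 6), (5, 1), (5, 3), (5, 4), (5, 6), (6, 1), (6, 3), (6, 4), (6, 6)]
Unfold 4 (reflect across h@8): 32 holes -> [(1, 1), (1, 3), (1, 4), (1, 6), (2, 1), (2, 3), (2, 4), (2, 6), (5, 1), (5, 3), (5, 4), (5, 6), (6, 1), (6, 3), (6, 4), (6, 6), (9, 1), (9, 3), (9, 4), (9, 6), (10, 1), (10, 3), (10, 4), (10, 6), (13, 1), (13, 3), (13, 4), (13, 6), (14, 1), (14, 3), (14, 4), (14, 6)]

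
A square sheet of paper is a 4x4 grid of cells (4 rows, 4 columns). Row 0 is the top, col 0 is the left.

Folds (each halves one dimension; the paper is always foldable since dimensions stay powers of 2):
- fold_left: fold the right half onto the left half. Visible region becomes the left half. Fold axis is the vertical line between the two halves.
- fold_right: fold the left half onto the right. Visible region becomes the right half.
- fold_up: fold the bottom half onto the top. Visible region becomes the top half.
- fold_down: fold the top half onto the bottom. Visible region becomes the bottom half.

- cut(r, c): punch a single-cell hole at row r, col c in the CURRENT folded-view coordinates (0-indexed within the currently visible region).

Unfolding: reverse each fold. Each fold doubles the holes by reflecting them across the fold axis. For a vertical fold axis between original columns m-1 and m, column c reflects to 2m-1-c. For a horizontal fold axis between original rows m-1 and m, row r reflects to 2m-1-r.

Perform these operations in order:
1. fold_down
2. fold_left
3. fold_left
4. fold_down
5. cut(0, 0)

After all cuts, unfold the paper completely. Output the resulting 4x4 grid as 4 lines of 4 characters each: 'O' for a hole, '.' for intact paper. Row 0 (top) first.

Op 1 fold_down: fold axis h@2; visible region now rows[2,4) x cols[0,4) = 2x4
Op 2 fold_left: fold axis v@2; visible region now rows[2,4) x cols[0,2) = 2x2
Op 3 fold_left: fold axis v@1; visible region now rows[2,4) x cols[0,1) = 2x1
Op 4 fold_down: fold axis h@3; visible region now rows[3,4) x cols[0,1) = 1x1
Op 5 cut(0, 0): punch at orig (3,0); cuts so far [(3, 0)]; region rows[3,4) x cols[0,1) = 1x1
Unfold 1 (reflect across h@3): 2 holes -> [(2, 0), (3, 0)]
Unfold 2 (reflect across v@1): 4 holes -> [(2, 0), (2, 1), (3, 0), (3, 1)]
Unfold 3 (reflect across v@2): 8 holes -> [(2, 0), (2, 1), (2, 2), (2, 3), (3, 0), (3, 1), (3, 2), (3, 3)]
Unfold 4 (reflect across h@2): 16 holes -> [(0, 0), (0, 1), (0, 2), (0, 3), (1, 0), (1, 1), (1, 2), (1, 3), (2, 0), (2, 1), (2, 2), (2, 3), (3, 0), (3, 1), (3, 2), (3, 3)]

Answer: OOOO
OOOO
OOOO
OOOO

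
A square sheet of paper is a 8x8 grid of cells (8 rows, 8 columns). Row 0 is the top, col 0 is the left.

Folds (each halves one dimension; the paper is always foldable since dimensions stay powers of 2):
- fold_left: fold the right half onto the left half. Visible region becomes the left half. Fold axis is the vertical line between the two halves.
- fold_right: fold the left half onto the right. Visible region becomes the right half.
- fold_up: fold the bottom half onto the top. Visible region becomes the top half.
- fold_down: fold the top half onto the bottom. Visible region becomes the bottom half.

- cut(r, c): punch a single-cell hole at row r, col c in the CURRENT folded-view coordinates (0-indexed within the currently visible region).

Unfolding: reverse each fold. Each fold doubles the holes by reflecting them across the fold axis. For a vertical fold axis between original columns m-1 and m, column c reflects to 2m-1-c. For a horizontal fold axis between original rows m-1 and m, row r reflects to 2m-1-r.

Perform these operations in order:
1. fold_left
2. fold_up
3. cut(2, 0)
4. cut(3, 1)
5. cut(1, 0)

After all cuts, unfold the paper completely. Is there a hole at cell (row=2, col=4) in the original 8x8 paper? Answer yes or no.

Answer: no

Derivation:
Op 1 fold_left: fold axis v@4; visible region now rows[0,8) x cols[0,4) = 8x4
Op 2 fold_up: fold axis h@4; visible region now rows[0,4) x cols[0,4) = 4x4
Op 3 cut(2, 0): punch at orig (2,0); cuts so far [(2, 0)]; region rows[0,4) x cols[0,4) = 4x4
Op 4 cut(3, 1): punch at orig (3,1); cuts so far [(2, 0), (3, 1)]; region rows[0,4) x cols[0,4) = 4x4
Op 5 cut(1, 0): punch at orig (1,0); cuts so far [(1, 0), (2, 0), (3, 1)]; region rows[0,4) x cols[0,4) = 4x4
Unfold 1 (reflect across h@4): 6 holes -> [(1, 0), (2, 0), (3, 1), (4, 1), (5, 0), (6, 0)]
Unfold 2 (reflect across v@4): 12 holes -> [(1, 0), (1, 7), (2, 0), (2, 7), (3, 1), (3, 6), (4, 1), (4, 6), (5, 0), (5, 7), (6, 0), (6, 7)]
Holes: [(1, 0), (1, 7), (2, 0), (2, 7), (3, 1), (3, 6), (4, 1), (4, 6), (5, 0), (5, 7), (6, 0), (6, 7)]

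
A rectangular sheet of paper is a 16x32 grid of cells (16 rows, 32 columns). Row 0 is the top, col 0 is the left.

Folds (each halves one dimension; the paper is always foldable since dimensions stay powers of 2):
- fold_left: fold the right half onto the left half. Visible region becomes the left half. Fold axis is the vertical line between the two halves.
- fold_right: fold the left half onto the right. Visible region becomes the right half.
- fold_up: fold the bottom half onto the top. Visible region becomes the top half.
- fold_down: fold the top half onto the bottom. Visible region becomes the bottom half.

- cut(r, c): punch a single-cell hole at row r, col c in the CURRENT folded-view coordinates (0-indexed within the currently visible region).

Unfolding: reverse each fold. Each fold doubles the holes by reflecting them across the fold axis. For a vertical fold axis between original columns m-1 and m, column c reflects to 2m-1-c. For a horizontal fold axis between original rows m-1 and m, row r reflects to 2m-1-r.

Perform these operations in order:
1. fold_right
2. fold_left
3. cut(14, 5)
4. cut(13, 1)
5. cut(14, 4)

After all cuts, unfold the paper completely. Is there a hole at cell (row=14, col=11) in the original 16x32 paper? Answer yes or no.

Op 1 fold_right: fold axis v@16; visible region now rows[0,16) x cols[16,32) = 16x16
Op 2 fold_left: fold axis v@24; visible region now rows[0,16) x cols[16,24) = 16x8
Op 3 cut(14, 5): punch at orig (14,21); cuts so far [(14, 21)]; region rows[0,16) x cols[16,24) = 16x8
Op 4 cut(13, 1): punch at orig (13,17); cuts so far [(13, 17), (14, 21)]; region rows[0,16) x cols[16,24) = 16x8
Op 5 cut(14, 4): punch at orig (14,20); cuts so far [(13, 17), (14, 20), (14, 21)]; region rows[0,16) x cols[16,24) = 16x8
Unfold 1 (reflect across v@24): 6 holes -> [(13, 17), (13, 30), (14, 20), (14, 21), (14, 26), (14, 27)]
Unfold 2 (reflect across v@16): 12 holes -> [(13, 1), (13, 14), (13, 17), (13, 30), (14, 4), (14, 5), (14, 10), (14, 11), (14, 20), (14, 21), (14, 26), (14, 27)]
Holes: [(13, 1), (13, 14), (13, 17), (13, 30), (14, 4), (14, 5), (14, 10), (14, 11), (14, 20), (14, 21), (14, 26), (14, 27)]

Answer: yes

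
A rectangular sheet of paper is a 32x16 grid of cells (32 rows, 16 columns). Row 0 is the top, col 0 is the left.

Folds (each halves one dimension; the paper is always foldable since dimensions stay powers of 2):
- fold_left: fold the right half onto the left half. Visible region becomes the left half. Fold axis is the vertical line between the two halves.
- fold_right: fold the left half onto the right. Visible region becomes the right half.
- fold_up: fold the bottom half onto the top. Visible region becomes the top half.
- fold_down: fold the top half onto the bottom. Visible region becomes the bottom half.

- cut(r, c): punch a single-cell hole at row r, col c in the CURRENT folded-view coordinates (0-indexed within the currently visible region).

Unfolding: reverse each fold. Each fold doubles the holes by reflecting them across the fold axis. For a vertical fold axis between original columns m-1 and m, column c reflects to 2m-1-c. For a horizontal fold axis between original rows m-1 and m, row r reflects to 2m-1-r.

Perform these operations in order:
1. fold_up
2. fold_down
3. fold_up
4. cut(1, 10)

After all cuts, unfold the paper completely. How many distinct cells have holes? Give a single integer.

Answer: 8

Derivation:
Op 1 fold_up: fold axis h@16; visible region now rows[0,16) x cols[0,16) = 16x16
Op 2 fold_down: fold axis h@8; visible region now rows[8,16) x cols[0,16) = 8x16
Op 3 fold_up: fold axis h@12; visible region now rows[8,12) x cols[0,16) = 4x16
Op 4 cut(1, 10): punch at orig (9,10); cuts so far [(9, 10)]; region rows[8,12) x cols[0,16) = 4x16
Unfold 1 (reflect across h@12): 2 holes -> [(9, 10), (14, 10)]
Unfold 2 (reflect across h@8): 4 holes -> [(1, 10), (6, 10), (9, 10), (14, 10)]
Unfold 3 (reflect across h@16): 8 holes -> [(1, 10), (6, 10), (9, 10), (14, 10), (17, 10), (22, 10), (25, 10), (30, 10)]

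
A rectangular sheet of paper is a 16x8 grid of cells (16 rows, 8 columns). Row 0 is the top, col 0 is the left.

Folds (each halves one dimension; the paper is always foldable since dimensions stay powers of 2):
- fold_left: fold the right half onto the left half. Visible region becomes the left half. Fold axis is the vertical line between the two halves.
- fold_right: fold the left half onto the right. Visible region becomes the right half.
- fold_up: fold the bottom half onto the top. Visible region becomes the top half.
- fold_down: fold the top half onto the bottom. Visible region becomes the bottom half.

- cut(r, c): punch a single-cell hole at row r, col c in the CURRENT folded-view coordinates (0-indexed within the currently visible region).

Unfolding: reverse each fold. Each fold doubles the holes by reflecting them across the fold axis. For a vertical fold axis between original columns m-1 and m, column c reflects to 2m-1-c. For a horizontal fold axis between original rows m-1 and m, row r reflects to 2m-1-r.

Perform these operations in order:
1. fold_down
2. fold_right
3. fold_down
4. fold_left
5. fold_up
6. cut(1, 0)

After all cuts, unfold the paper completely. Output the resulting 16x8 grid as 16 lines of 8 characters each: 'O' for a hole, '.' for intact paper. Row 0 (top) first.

Answer: ........
O..OO..O
O..OO..O
........
........
O..OO..O
O..OO..O
........
........
O..OO..O
O..OO..O
........
........
O..OO..O
O..OO..O
........

Derivation:
Op 1 fold_down: fold axis h@8; visible region now rows[8,16) x cols[0,8) = 8x8
Op 2 fold_right: fold axis v@4; visible region now rows[8,16) x cols[4,8) = 8x4
Op 3 fold_down: fold axis h@12; visible region now rows[12,16) x cols[4,8) = 4x4
Op 4 fold_left: fold axis v@6; visible region now rows[12,16) x cols[4,6) = 4x2
Op 5 fold_up: fold axis h@14; visible region now rows[12,14) x cols[4,6) = 2x2
Op 6 cut(1, 0): punch at orig (13,4); cuts so far [(13, 4)]; region rows[12,14) x cols[4,6) = 2x2
Unfold 1 (reflect across h@14): 2 holes -> [(13, 4), (14, 4)]
Unfold 2 (reflect across v@6): 4 holes -> [(13, 4), (13, 7), (14, 4), (14, 7)]
Unfold 3 (reflect across h@12): 8 holes -> [(9, 4), (9, 7), (10, 4), (10, 7), (13, 4), (13, 7), (14, 4), (14, 7)]
Unfold 4 (reflect across v@4): 16 holes -> [(9, 0), (9, 3), (9, 4), (9, 7), (10, 0), (10, 3), (10, 4), (10, 7), (13, 0), (13, 3), (13, 4), (13, 7), (14, 0), (14, 3), (14, 4), (14, 7)]
Unfold 5 (reflect across h@8): 32 holes -> [(1, 0), (1, 3), (1, 4), (1, 7), (2, 0), (2, 3), (2, 4), (2, 7), (5, 0), (5, 3), (5, 4), (5, 7), (6, 0), (6, 3), (6, 4), (6, 7), (9, 0), (9, 3), (9, 4), (9, 7), (10, 0), (10, 3), (10, 4), (10, 7), (13, 0), (13, 3), (13, 4), (13, 7), (14, 0), (14, 3), (14, 4), (14, 7)]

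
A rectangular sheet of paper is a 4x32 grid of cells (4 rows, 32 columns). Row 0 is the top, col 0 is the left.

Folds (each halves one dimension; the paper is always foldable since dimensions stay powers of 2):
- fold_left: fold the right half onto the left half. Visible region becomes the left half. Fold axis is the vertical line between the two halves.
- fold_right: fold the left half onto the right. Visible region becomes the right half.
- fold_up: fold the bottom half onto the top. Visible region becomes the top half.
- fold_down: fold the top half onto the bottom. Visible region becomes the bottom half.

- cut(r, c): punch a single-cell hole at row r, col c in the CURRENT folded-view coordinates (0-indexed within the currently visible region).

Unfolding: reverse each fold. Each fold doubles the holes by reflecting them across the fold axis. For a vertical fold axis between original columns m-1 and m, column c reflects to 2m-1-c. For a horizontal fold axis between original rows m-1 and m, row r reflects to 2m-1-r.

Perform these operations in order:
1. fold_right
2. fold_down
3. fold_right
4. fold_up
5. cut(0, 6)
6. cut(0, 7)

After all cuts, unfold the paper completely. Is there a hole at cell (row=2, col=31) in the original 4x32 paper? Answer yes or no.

Op 1 fold_right: fold axis v@16; visible region now rows[0,4) x cols[16,32) = 4x16
Op 2 fold_down: fold axis h@2; visible region now rows[2,4) x cols[16,32) = 2x16
Op 3 fold_right: fold axis v@24; visible region now rows[2,4) x cols[24,32) = 2x8
Op 4 fold_up: fold axis h@3; visible region now rows[2,3) x cols[24,32) = 1x8
Op 5 cut(0, 6): punch at orig (2,30); cuts so far [(2, 30)]; region rows[2,3) x cols[24,32) = 1x8
Op 6 cut(0, 7): punch at orig (2,31); cuts so far [(2, 30), (2, 31)]; region rows[2,3) x cols[24,32) = 1x8
Unfold 1 (reflect across h@3): 4 holes -> [(2, 30), (2, 31), (3, 30), (3, 31)]
Unfold 2 (reflect across v@24): 8 holes -> [(2, 16), (2, 17), (2, 30), (2, 31), (3, 16), (3, 17), (3, 30), (3, 31)]
Unfold 3 (reflect across h@2): 16 holes -> [(0, 16), (0, 17), (0, 30), (0, 31), (1, 16), (1, 17), (1, 30), (1, 31), (2, 16), (2, 17), (2, 30), (2, 31), (3, 16), (3, 17), (3, 30), (3, 31)]
Unfold 4 (reflect across v@16): 32 holes -> [(0, 0), (0, 1), (0, 14), (0, 15), (0, 16), (0, 17), (0, 30), (0, 31), (1, 0), (1, 1), (1, 14), (1, 15), (1, 16), (1, 17), (1, 30), (1, 31), (2, 0), (2, 1), (2, 14), (2, 15), (2, 16), (2, 17), (2, 30), (2, 31), (3, 0), (3, 1), (3, 14), (3, 15), (3, 16), (3, 17), (3, 30), (3, 31)]
Holes: [(0, 0), (0, 1), (0, 14), (0, 15), (0, 16), (0, 17), (0, 30), (0, 31), (1, 0), (1, 1), (1, 14), (1, 15), (1, 16), (1, 17), (1, 30), (1, 31), (2, 0), (2, 1), (2, 14), (2, 15), (2, 16), (2, 17), (2, 30), (2, 31), (3, 0), (3, 1), (3, 14), (3, 15), (3, 16), (3, 17), (3, 30), (3, 31)]

Answer: yes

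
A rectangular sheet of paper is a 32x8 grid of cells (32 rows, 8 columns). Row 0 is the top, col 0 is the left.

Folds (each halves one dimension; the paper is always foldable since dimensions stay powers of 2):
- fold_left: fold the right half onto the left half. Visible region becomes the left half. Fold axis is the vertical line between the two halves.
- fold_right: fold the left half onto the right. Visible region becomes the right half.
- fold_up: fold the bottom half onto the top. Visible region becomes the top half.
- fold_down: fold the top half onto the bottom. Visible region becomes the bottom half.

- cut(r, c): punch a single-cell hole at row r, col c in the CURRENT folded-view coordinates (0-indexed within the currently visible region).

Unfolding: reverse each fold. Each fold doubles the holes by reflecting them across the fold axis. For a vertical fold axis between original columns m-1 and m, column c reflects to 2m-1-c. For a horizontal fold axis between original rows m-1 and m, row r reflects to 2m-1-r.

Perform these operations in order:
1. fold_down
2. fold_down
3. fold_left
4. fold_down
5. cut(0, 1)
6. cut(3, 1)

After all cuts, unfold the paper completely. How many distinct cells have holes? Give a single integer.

Op 1 fold_down: fold axis h@16; visible region now rows[16,32) x cols[0,8) = 16x8
Op 2 fold_down: fold axis h@24; visible region now rows[24,32) x cols[0,8) = 8x8
Op 3 fold_left: fold axis v@4; visible region now rows[24,32) x cols[0,4) = 8x4
Op 4 fold_down: fold axis h@28; visible region now rows[28,32) x cols[0,4) = 4x4
Op 5 cut(0, 1): punch at orig (28,1); cuts so far [(28, 1)]; region rows[28,32) x cols[0,4) = 4x4
Op 6 cut(3, 1): punch at orig (31,1); cuts so far [(28, 1), (31, 1)]; region rows[28,32) x cols[0,4) = 4x4
Unfold 1 (reflect across h@28): 4 holes -> [(24, 1), (27, 1), (28, 1), (31, 1)]
Unfold 2 (reflect across v@4): 8 holes -> [(24, 1), (24, 6), (27, 1), (27, 6), (28, 1), (28, 6), (31, 1), (31, 6)]
Unfold 3 (reflect across h@24): 16 holes -> [(16, 1), (16, 6), (19, 1), (19, 6), (20, 1), (20, 6), (23, 1), (23, 6), (24, 1), (24, 6), (27, 1), (27, 6), (28, 1), (28, 6), (31, 1), (31, 6)]
Unfold 4 (reflect across h@16): 32 holes -> [(0, 1), (0, 6), (3, 1), (3, 6), (4, 1), (4, 6), (7, 1), (7, 6), (8, 1), (8, 6), (11, 1), (11, 6), (12, 1), (12, 6), (15, 1), (15, 6), (16, 1), (16, 6), (19, 1), (19, 6), (20, 1), (20, 6), (23, 1), (23, 6), (24, 1), (24, 6), (27, 1), (27, 6), (28, 1), (28, 6), (31, 1), (31, 6)]

Answer: 32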